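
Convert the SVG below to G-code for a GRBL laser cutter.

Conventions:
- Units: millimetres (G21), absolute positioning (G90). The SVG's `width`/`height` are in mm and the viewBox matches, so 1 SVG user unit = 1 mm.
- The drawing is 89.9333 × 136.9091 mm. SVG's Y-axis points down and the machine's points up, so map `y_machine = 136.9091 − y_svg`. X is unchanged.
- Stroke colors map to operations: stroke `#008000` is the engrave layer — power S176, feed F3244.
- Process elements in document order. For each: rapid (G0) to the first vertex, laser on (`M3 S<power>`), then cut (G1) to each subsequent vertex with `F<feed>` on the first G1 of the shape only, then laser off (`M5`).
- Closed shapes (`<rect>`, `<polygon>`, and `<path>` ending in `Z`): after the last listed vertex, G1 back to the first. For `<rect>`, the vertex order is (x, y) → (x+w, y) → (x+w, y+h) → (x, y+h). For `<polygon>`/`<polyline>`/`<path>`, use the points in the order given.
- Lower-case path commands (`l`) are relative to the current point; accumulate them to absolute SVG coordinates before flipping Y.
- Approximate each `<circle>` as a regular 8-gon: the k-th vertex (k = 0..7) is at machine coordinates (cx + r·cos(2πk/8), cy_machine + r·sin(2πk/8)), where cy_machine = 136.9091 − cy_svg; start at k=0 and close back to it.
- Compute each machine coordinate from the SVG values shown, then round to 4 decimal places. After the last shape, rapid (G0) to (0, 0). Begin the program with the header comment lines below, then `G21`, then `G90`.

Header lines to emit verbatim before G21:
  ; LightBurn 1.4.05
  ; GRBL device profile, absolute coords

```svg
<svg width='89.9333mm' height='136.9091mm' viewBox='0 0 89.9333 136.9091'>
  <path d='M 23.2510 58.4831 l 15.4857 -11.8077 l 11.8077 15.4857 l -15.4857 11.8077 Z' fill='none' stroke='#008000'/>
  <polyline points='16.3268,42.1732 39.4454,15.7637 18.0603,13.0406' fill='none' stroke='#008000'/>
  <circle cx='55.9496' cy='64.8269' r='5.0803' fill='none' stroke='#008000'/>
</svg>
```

; LightBurn 1.4.05
; GRBL device profile, absolute coords
G21
G90
G0 X23.2510 Y78.4260
M3 S176
G1 X38.7367 Y90.2337 F3244
G1 X50.5444 Y74.7480
G1 X35.0587 Y62.9403
G1 X23.2510 Y78.4260
M5
G0 X16.3268 Y94.7359
M3 S176
G1 X39.4454 Y121.1454 F3244
G1 X18.0603 Y123.8685
M5
G0 X61.0299 Y72.0822
M3 S176
G1 X59.5419 Y75.6745 F3244
G1 X55.9496 Y77.1625
G1 X52.3573 Y75.6745
G1 X50.8693 Y72.0822
G1 X52.3573 Y68.4899
G1 X55.9496 Y67.0019
G1 X59.5419 Y68.4899
G1 X61.0299 Y72.0822
M5
G0 X0.0000 Y0.0000

1 u = 1 mm; y_m = 136.9091 − y.

[1] `<path>` regular polygon, #008000→engrave S176 F3244: (23.2510,78.4260) → (38.7367,90.2337) → (50.5444,74.7480) → (35.0587,62.9403) → (23.2510,78.4260) (closed)

[2] `<polyline>` open polyline, #008000→engrave S176 F3244: (16.3268,94.7359) → (39.4454,121.1454) → (18.0603,123.8685)

[3] `<circle>` circle, #008000→engrave S176 F3244: (61.0299,72.0822) → (59.5419,75.6745) → (55.9496,77.1625) → (52.3573,75.6745) → (50.8693,72.0822) → (52.3573,68.4899) → (55.9496,67.0019) → (59.5419,68.4899) → (61.0299,72.0822) (closed)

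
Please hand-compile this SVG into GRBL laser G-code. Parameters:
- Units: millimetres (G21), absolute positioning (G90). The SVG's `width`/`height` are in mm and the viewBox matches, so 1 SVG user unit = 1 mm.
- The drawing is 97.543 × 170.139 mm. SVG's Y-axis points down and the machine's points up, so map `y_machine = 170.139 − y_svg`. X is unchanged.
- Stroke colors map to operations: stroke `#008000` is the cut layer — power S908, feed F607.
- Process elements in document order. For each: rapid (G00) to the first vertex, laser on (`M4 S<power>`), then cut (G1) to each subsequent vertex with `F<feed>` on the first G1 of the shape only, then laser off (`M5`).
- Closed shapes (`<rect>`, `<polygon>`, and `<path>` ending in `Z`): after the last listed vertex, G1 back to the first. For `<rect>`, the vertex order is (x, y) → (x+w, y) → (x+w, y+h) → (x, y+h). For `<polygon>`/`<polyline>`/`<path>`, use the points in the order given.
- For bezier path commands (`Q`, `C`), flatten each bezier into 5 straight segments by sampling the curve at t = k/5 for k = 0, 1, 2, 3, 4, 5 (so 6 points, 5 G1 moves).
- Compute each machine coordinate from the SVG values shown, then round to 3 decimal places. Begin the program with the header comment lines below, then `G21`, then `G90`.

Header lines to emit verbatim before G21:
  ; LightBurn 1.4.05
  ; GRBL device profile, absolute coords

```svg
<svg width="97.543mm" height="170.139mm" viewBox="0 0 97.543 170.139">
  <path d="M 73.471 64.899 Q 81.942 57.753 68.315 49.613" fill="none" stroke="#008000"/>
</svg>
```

1 u = 1 mm; y_m = 170.139 − y.

[1] `<path>` quadratic bezier, #008000→cut S908 F607: (73.471,105.240) → (75.975,108.138) → (76.712,111.116) → (75.681,114.173) → (72.882,117.310) → (68.315,120.526)

; LightBurn 1.4.05
; GRBL device profile, absolute coords
G21
G90
G00 X73.471 Y105.240
M4 S908
G1 X75.975 Y108.138 F607
G1 X76.712 Y111.116
G1 X75.681 Y114.173
G1 X72.882 Y117.310
G1 X68.315 Y120.526
M5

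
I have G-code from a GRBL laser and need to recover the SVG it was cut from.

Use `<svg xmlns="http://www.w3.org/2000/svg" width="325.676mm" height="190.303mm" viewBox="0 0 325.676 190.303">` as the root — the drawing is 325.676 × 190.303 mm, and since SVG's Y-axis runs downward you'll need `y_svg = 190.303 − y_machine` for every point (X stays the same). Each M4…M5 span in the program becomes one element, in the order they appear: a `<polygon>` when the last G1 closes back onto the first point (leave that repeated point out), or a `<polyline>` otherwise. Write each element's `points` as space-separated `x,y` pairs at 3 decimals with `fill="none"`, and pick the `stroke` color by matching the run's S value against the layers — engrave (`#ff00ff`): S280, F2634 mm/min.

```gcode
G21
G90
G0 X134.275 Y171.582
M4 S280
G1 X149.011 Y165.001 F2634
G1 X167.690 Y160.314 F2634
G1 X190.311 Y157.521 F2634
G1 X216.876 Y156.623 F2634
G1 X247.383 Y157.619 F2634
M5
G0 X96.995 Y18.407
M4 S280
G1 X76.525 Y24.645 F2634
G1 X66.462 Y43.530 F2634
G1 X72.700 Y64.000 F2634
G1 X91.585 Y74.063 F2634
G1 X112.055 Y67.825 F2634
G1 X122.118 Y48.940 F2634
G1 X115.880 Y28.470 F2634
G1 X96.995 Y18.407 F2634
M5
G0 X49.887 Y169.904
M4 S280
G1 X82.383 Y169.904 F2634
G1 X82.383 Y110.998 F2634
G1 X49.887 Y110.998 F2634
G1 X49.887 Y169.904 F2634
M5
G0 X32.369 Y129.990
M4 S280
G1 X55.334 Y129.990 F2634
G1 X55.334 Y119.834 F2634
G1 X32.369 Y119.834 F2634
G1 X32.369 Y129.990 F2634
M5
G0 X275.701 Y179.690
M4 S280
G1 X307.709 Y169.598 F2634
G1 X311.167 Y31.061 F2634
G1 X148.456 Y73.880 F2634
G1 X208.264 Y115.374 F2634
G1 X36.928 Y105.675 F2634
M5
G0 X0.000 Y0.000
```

<svg xmlns="http://www.w3.org/2000/svg" width="325.676mm" height="190.303mm" viewBox="0 0 325.676 190.303">
  <polyline points="134.275,18.721 149.011,25.302 167.690,29.989 190.311,32.782 216.876,33.680 247.383,32.684" fill="none" stroke="#ff00ff"/>
  <polygon points="96.995,171.896 76.525,165.658 66.462,146.773 72.700,126.303 91.585,116.240 112.055,122.478 122.118,141.363 115.880,161.833" fill="none" stroke="#ff00ff"/>
  <polygon points="49.887,20.399 82.383,20.399 82.383,79.305 49.887,79.305" fill="none" stroke="#ff00ff"/>
  <polygon points="32.369,60.313 55.334,60.313 55.334,70.469 32.369,70.469" fill="none" stroke="#ff00ff"/>
  <polyline points="275.701,10.613 307.709,20.705 311.167,159.242 148.456,116.423 208.264,74.929 36.928,84.628" fill="none" stroke="#ff00ff"/>
</svg>

y_svg = 190.303 − y_m. Every run uses S280, so all elements get stroke `#ff00ff` (engrave).

[1] open run; points: 134.275,18.721 149.011,25.302 167.690,29.989 190.311,32.782 216.876,33.680 247.383,32.684

[2] closed run; points: 96.995,171.896 76.525,165.658 66.462,146.773 72.700,126.303 91.585,116.240 112.055,122.478 122.118,141.363 115.880,161.833

[3] closed run; points: 49.887,20.399 82.383,20.399 82.383,79.305 49.887,79.305

[4] closed run; points: 32.369,60.313 55.334,60.313 55.334,70.469 32.369,70.469

[5] open run; points: 275.701,10.613 307.709,20.705 311.167,159.242 148.456,116.423 208.264,74.929 36.928,84.628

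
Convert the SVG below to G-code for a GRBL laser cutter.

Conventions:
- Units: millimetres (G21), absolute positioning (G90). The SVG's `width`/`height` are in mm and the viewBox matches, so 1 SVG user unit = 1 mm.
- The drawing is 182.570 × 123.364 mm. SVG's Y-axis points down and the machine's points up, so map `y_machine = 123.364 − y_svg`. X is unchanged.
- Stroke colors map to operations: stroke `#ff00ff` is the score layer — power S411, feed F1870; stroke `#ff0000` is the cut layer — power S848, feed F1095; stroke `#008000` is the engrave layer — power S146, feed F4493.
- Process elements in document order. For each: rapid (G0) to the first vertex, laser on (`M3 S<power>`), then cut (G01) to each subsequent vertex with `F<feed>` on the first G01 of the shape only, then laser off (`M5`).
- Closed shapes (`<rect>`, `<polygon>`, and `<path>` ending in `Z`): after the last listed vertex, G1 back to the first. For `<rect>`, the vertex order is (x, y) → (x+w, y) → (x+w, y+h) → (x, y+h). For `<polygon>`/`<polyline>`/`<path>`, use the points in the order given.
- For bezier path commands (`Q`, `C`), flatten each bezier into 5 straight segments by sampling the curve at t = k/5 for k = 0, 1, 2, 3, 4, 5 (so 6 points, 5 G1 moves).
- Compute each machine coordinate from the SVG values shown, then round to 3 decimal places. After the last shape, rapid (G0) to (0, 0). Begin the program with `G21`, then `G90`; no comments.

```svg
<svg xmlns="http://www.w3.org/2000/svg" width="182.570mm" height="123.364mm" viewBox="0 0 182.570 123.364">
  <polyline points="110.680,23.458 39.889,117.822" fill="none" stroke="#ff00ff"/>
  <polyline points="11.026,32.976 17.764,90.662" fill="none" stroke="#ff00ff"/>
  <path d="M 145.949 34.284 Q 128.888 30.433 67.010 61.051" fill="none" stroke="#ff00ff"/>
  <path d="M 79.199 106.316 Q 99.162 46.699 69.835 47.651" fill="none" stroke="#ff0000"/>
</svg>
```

Since the viewBox matches the mm dimensions, user units are millimetres directly. The only transform is the Y-flip y_m = 123.364 − y_svg.

Shape 1 is a line segment drawn with `<polyline>`. Its stroke #ff00ff means score at S411, F1870. After flipping Y the toolpath is (110.680,99.906) → (39.889,5.542).

Shape 2 is a line segment drawn with `<polyline>`. Its stroke #ff00ff means score at S411, F1870. After flipping Y the toolpath is (11.026,90.388) → (17.764,32.702).

Shape 3 is a quadratic bezier drawn with `<path>`. Its stroke #ff00ff means score at S411, F1870. After flipping Y the toolpath is (145.949,89.080) → (137.332,89.242) → (125.129,86.646) → (109.342,81.292) → (89.969,73.181) → (67.010,62.313).

Shape 4 is a quadratic bezier drawn with `<path>`. Its stroke #ff0000 means cut at S848, F1095. After flipping Y the toolpath is (79.199,17.048) → (85.213,38.472) → (87.283,55.051) → (85.410,66.784) → (79.594,73.671) → (69.835,75.713).

G21
G90
G0 X110.680 Y99.906
M3 S411
G01 X39.889 Y5.542 F1870
M5
G0 X11.026 Y90.388
M3 S411
G01 X17.764 Y32.702 F1870
M5
G0 X145.949 Y89.080
M3 S411
G01 X137.332 Y89.242 F1870
G01 X125.129 Y86.646
G01 X109.342 Y81.292
G01 X89.969 Y73.181
G01 X67.010 Y62.313
M5
G0 X79.199 Y17.048
M3 S848
G01 X85.213 Y38.472 F1095
G01 X87.283 Y55.051
G01 X85.410 Y66.784
G01 X79.594 Y73.671
G01 X69.835 Y75.713
M5
G0 X0.000 Y0.000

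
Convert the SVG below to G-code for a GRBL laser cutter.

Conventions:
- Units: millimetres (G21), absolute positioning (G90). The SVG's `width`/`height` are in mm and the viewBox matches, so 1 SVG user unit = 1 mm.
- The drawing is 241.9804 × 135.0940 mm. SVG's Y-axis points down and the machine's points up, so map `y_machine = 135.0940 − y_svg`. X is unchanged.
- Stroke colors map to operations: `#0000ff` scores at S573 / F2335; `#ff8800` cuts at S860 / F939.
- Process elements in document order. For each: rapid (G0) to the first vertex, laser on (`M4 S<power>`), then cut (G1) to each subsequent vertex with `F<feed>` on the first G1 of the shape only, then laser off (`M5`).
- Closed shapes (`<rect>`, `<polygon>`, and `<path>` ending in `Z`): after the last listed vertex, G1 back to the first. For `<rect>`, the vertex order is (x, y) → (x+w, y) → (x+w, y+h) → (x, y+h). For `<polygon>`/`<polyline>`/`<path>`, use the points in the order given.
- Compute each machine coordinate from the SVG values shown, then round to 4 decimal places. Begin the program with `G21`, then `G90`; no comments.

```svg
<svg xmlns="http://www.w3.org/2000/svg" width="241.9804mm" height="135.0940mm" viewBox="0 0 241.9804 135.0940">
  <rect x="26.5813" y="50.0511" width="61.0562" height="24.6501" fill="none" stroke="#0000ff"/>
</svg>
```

G21
G90
G0 X26.5813 Y85.0429
M4 S573
G1 X87.6375 Y85.0429 F2335
G1 X87.6375 Y60.3928
G1 X26.5813 Y60.3928
G1 X26.5813 Y85.0429
M5

Since the viewBox matches the mm dimensions, user units are millimetres directly. The only transform is the Y-flip y_m = 135.0940 − y_svg.

Shape 1 is a rectangle drawn with `<rect>`. Its stroke #0000ff means score at S573, F2335. After flipping Y the toolpath is (26.5813,85.0429) → (87.6375,85.0429) → (87.6375,60.3928) → (26.5813,60.3928) → (26.5813,85.0429), returning to the start.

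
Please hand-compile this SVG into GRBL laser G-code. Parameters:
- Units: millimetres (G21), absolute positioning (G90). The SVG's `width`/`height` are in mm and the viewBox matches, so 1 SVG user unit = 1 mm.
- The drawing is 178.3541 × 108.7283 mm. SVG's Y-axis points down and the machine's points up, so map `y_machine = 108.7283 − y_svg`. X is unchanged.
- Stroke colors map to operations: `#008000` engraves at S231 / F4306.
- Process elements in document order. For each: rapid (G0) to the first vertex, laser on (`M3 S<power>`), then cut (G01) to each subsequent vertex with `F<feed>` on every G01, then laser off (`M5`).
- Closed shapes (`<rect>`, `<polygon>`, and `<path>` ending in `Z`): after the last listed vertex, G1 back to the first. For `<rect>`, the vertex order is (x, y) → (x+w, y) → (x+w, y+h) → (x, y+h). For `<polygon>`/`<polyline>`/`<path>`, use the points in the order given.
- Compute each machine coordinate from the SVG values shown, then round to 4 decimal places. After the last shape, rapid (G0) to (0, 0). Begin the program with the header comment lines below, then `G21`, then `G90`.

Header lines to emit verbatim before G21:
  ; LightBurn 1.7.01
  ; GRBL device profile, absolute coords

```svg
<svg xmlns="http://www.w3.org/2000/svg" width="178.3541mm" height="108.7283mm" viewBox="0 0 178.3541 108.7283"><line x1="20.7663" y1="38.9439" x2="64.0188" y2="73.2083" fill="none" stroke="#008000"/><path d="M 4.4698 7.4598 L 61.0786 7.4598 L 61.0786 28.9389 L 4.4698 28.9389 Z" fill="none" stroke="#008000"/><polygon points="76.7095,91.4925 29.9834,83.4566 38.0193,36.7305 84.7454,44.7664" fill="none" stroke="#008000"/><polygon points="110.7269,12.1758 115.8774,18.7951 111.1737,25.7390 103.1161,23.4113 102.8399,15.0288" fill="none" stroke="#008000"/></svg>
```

Since the viewBox matches the mm dimensions, user units are millimetres directly. The only transform is the Y-flip y_m = 108.7283 − y_svg.

Shape 1 is a line segment drawn with `<line>`. Its stroke #008000 means engrave at S231, F4306. After flipping Y the toolpath is (20.7663,69.7844) → (64.0188,35.5200).

Shape 2 is a rectangle drawn with `<path>`. Its stroke #008000 means engrave at S231, F4306. After flipping Y the toolpath is (4.4698,101.2685) → (61.0786,101.2685) → (61.0786,79.7894) → (4.4698,79.7894) → (4.4698,101.2685), returning to the start.

Shape 3 is a regular polygon drawn with `<polygon>`. Its stroke #008000 means engrave at S231, F4306. After flipping Y the toolpath is (76.7095,17.2358) → (29.9834,25.2717) → (38.0193,71.9978) → (84.7454,63.9619) → (76.7095,17.2358), returning to the start.

Shape 4 is a regular polygon drawn with `<polygon>`. Its stroke #008000 means engrave at S231, F4306. After flipping Y the toolpath is (110.7269,96.5525) → (115.8774,89.9332) → (111.1737,82.9893) → (103.1161,85.3170) → (102.8399,93.6995) → (110.7269,96.5525), returning to the start.

; LightBurn 1.7.01
; GRBL device profile, absolute coords
G21
G90
G0 X20.7663 Y69.7844
M3 S231
G01 X64.0188 Y35.5200 F4306
M5
G0 X4.4698 Y101.2685
M3 S231
G01 X61.0786 Y101.2685 F4306
G01 X61.0786 Y79.7894 F4306
G01 X4.4698 Y79.7894 F4306
G01 X4.4698 Y101.2685 F4306
M5
G0 X76.7095 Y17.2358
M3 S231
G01 X29.9834 Y25.2717 F4306
G01 X38.0193 Y71.9978 F4306
G01 X84.7454 Y63.9619 F4306
G01 X76.7095 Y17.2358 F4306
M5
G0 X110.7269 Y96.5525
M3 S231
G01 X115.8774 Y89.9332 F4306
G01 X111.1737 Y82.9893 F4306
G01 X103.1161 Y85.3170 F4306
G01 X102.8399 Y93.6995 F4306
G01 X110.7269 Y96.5525 F4306
M5
G0 X0.0000 Y0.0000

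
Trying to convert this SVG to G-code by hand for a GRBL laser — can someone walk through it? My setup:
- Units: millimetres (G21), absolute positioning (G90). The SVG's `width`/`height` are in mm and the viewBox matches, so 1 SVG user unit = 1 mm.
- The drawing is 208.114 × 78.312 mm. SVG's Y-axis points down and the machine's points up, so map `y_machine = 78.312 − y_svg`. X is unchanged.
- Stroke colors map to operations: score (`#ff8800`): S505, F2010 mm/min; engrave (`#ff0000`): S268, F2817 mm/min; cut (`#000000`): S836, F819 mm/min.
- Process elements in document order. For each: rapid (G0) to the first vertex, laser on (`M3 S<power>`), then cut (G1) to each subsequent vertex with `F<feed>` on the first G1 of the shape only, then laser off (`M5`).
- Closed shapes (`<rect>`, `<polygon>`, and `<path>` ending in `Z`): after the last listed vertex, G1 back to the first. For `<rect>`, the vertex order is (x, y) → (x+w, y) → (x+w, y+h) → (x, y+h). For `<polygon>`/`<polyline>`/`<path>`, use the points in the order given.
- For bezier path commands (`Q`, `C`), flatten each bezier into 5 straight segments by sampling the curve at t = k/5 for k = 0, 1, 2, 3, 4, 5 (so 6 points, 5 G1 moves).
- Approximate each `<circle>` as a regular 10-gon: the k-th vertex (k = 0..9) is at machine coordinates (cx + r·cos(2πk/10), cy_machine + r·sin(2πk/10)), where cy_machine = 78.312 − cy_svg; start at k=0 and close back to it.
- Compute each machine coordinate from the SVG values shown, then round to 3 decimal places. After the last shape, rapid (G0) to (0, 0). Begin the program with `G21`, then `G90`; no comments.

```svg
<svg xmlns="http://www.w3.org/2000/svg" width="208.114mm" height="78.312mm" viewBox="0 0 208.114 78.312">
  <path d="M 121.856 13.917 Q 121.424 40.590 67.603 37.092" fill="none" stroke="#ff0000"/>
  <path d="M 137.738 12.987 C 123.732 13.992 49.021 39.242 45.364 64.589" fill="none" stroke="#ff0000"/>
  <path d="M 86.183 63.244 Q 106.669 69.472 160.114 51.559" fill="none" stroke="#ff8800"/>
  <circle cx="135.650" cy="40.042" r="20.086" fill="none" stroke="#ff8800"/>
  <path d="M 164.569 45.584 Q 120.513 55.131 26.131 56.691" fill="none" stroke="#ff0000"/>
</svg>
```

Since the viewBox matches the mm dimensions, user units are millimetres directly. The only transform is the Y-flip y_m = 78.312 − y_svg.

Shape 1 is a quadratic bezier drawn with `<path>`. Its stroke #ff0000 means engrave at S268, F2817. After flipping Y the toolpath is (121.856,64.395) → (119.548,54.933) → (112.968,47.884) → (102.118,43.249) → (86.996,41.028) → (67.603,41.220).

Shape 2 is a cubic bezier drawn with `<path>`. Its stroke #ff0000 means engrave at S268, F2817. After flipping Y the toolpath is (137.738,65.325) → (123.104,62.006) → (100.225,54.027) → (75.426,42.547) → (55.031,28.726) → (45.364,13.723).

Shape 3 is a quadratic bezier drawn with `<path>`. Its stroke #ff8800 means score at S505, F2010. After flipping Y the toolpath is (86.183,15.068) → (95.696,13.542) → (107.845,13.948) → (122.631,16.285) → (140.054,20.553) → (160.114,26.753).

Shape 4 is a circle drawn with `<circle>`. Its stroke #ff8800 means score at S505, F2010. After flipping Y the toolpath is (155.736,38.270) → (151.900,50.076) → (141.857,57.373) → (129.443,57.373) → (119.400,50.076) → (115.564,38.270) → (119.400,26.464) → (129.443,19.167) → (141.857,19.167) → (151.900,26.464) → (155.736,38.270), returning to the start.

Shape 5 is a quadratic bezier drawn with `<path>`. Its stroke #ff0000 means engrave at S268, F2817. After flipping Y the toolpath is (164.569,32.728) → (144.934,29.229) → (121.272,26.368) → (93.584,24.147) → (61.871,22.564) → (26.131,21.621).

G21
G90
G0 X121.856 Y64.395
M3 S268
G1 X119.548 Y54.933 F2817
G1 X112.968 Y47.884
G1 X102.118 Y43.249
G1 X86.996 Y41.028
G1 X67.603 Y41.220
M5
G0 X137.738 Y65.325
M3 S268
G1 X123.104 Y62.006 F2817
G1 X100.225 Y54.027
G1 X75.426 Y42.547
G1 X55.031 Y28.726
G1 X45.364 Y13.723
M5
G0 X86.183 Y15.068
M3 S505
G1 X95.696 Y13.542 F2010
G1 X107.845 Y13.948
G1 X122.631 Y16.285
G1 X140.054 Y20.553
G1 X160.114 Y26.753
M5
G0 X155.736 Y38.270
M3 S505
G1 X151.900 Y50.076 F2010
G1 X141.857 Y57.373
G1 X129.443 Y57.373
G1 X119.400 Y50.076
G1 X115.564 Y38.270
G1 X119.400 Y26.464
G1 X129.443 Y19.167
G1 X141.857 Y19.167
G1 X151.900 Y26.464
G1 X155.736 Y38.270
M5
G0 X164.569 Y32.728
M3 S268
G1 X144.934 Y29.229 F2817
G1 X121.272 Y26.368
G1 X93.584 Y24.147
G1 X61.871 Y22.564
G1 X26.131 Y21.621
M5
G0 X0.000 Y0.000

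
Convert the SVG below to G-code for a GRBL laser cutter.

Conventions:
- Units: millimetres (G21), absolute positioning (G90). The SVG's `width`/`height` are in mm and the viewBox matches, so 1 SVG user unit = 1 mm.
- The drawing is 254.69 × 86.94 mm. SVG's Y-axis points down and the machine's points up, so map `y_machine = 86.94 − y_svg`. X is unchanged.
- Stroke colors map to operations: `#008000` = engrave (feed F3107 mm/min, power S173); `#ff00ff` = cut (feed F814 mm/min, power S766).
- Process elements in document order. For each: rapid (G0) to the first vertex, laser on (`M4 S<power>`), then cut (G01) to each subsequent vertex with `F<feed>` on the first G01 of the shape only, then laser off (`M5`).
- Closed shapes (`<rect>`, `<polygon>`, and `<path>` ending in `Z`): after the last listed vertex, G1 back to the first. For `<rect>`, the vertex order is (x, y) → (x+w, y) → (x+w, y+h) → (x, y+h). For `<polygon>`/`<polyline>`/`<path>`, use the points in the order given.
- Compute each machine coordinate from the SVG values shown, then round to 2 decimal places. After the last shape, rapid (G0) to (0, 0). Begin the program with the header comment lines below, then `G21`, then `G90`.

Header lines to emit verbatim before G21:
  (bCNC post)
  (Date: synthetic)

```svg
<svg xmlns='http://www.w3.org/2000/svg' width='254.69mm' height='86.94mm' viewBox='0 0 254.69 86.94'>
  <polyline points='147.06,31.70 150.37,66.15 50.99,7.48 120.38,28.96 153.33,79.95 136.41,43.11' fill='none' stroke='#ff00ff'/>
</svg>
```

viewBox `0 0 254.69 86.94` with mm width/height → 1 unit = 1 mm. Flip: y_m = 86.94 − y_svg.

**Shape 1** — `<polyline>` open polyline, stroke `#ff00ff` → cut (S766, F814). Machine vertices: (147.06,55.24) → (150.37,20.79) → (50.99,79.46) → (120.38,57.98) → (153.33,6.99) → (136.41,43.83). Open path.

(bCNC post)
(Date: synthetic)
G21
G90
G0 X147.06 Y55.24
M4 S766
G01 X150.37 Y20.79 F814
G01 X50.99 Y79.46
G01 X120.38 Y57.98
G01 X153.33 Y6.99
G01 X136.41 Y43.83
M5
G0 X0.00 Y0.00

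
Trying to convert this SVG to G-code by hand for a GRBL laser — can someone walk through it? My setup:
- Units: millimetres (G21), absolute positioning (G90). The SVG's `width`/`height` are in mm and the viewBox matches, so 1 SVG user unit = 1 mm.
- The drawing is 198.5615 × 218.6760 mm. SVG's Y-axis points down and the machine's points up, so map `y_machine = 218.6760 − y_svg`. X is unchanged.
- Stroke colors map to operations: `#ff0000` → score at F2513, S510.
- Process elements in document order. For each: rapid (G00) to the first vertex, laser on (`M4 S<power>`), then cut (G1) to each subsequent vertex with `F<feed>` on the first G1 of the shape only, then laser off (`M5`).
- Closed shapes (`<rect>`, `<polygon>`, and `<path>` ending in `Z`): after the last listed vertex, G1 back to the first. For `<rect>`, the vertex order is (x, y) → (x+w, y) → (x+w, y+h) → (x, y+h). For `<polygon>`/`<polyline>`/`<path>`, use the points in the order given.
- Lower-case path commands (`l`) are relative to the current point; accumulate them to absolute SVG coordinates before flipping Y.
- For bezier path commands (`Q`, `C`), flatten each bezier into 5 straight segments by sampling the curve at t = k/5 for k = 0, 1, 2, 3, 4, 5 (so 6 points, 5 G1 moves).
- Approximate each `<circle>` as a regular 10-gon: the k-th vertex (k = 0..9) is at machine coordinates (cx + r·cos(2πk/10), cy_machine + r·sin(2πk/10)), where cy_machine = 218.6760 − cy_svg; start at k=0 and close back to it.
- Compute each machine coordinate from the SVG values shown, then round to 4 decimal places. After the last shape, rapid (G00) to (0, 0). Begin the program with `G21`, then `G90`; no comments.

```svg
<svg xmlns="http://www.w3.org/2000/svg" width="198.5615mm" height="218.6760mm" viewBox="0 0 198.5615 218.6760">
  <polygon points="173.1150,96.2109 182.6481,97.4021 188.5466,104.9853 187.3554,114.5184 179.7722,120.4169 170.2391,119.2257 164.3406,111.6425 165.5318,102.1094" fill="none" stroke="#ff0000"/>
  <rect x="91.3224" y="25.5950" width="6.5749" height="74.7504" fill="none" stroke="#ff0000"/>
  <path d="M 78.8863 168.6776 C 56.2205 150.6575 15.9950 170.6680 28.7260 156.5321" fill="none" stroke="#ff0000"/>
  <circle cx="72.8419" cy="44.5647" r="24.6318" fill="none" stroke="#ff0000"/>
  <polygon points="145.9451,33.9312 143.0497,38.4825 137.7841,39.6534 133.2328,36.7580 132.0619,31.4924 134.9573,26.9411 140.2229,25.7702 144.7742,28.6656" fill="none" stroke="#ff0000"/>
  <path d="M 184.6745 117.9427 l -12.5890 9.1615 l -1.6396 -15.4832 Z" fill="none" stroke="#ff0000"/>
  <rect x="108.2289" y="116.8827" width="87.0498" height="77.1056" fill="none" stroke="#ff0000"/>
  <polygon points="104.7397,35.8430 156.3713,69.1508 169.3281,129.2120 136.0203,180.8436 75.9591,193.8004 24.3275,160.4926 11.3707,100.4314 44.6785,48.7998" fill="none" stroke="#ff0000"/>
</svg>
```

1 u = 1 mm; y_m = 218.6760 − y.

[1] `<polygon>` regular polygon, #ff0000→score S510 F2513: (173.1150,122.4651) → (182.6481,121.2739) → (188.5466,113.6907) → (187.3554,104.1576) → (179.7722,98.2591) → (170.2391,99.4503) → (164.3406,107.0335) → (165.5318,116.5666) → (173.1150,122.4651) (closed)

[2] `<rect>` rectangle, #ff0000→score S510 F2513: (91.3224,193.0810) → (97.8973,193.0810) → (97.8973,118.3306) → (91.3224,118.3306) → (91.3224,193.0810) (closed)

[3] `<path>` cubic bezier, #ff0000→score S510 F2513: (78.8863,49.9984) → (63.7438,56.8242) → (47.7717,57.9872) → (34.3549,56.9518) → (26.8781,57.1825) → (28.7260,62.1439)

[4] `<circle>` circle, #ff0000→score S510 F2513: (97.4737,174.1113) → (92.7694,188.5895) → (80.4535,197.5375) → (65.2303,197.5375) → (52.9144,188.5895) → (48.2101,174.1113) → (52.9144,159.6331) → (65.2303,150.6851) → (80.4535,150.6851) → (92.7694,159.6331) → (97.4737,174.1113) (closed)

[5] `<polygon>` regular polygon, #ff0000→score S510 F2513: (145.9451,184.7448) → (143.0497,180.1935) → (137.7841,179.0226) → (133.2328,181.9180) → (132.0619,187.1836) → (134.9573,191.7349) → (140.2229,192.9058) → (144.7742,190.0104) → (145.9451,184.7448) (closed)

[6] `<path>` regular polygon, #ff0000→score S510 F2513: (184.6745,100.7333) → (172.0855,91.5718) → (170.4459,107.0550) → (184.6745,100.7333) (closed)

[7] `<rect>` rectangle, #ff0000→score S510 F2513: (108.2289,101.7933) → (195.2787,101.7933) → (195.2787,24.6877) → (108.2289,24.6877) → (108.2289,101.7933) (closed)

[8] `<polygon>` regular polygon, #ff0000→score S510 F2513: (104.7397,182.8330) → (156.3713,149.5252) → (169.3281,89.4640) → (136.0203,37.8324) → (75.9591,24.8756) → (24.3275,58.1834) → (11.3707,118.2446) → (44.6785,169.8762) → (104.7397,182.8330) (closed)

G21
G90
G00 X173.1150 Y122.4651
M4 S510
G1 X182.6481 Y121.2739 F2513
G1 X188.5466 Y113.6907
G1 X187.3554 Y104.1576
G1 X179.7722 Y98.2591
G1 X170.2391 Y99.4503
G1 X164.3406 Y107.0335
G1 X165.5318 Y116.5666
G1 X173.1150 Y122.4651
M5
G00 X91.3224 Y193.0810
M4 S510
G1 X97.8973 Y193.0810 F2513
G1 X97.8973 Y118.3306
G1 X91.3224 Y118.3306
G1 X91.3224 Y193.0810
M5
G00 X78.8863 Y49.9984
M4 S510
G1 X63.7438 Y56.8242 F2513
G1 X47.7717 Y57.9872
G1 X34.3549 Y56.9518
G1 X26.8781 Y57.1825
G1 X28.7260 Y62.1439
M5
G00 X97.4737 Y174.1113
M4 S510
G1 X92.7694 Y188.5895 F2513
G1 X80.4535 Y197.5375
G1 X65.2303 Y197.5375
G1 X52.9144 Y188.5895
G1 X48.2101 Y174.1113
G1 X52.9144 Y159.6331
G1 X65.2303 Y150.6851
G1 X80.4535 Y150.6851
G1 X92.7694 Y159.6331
G1 X97.4737 Y174.1113
M5
G00 X145.9451 Y184.7448
M4 S510
G1 X143.0497 Y180.1935 F2513
G1 X137.7841 Y179.0226
G1 X133.2328 Y181.9180
G1 X132.0619 Y187.1836
G1 X134.9573 Y191.7349
G1 X140.2229 Y192.9058
G1 X144.7742 Y190.0104
G1 X145.9451 Y184.7448
M5
G00 X184.6745 Y100.7333
M4 S510
G1 X172.0855 Y91.5718 F2513
G1 X170.4459 Y107.0550
G1 X184.6745 Y100.7333
M5
G00 X108.2289 Y101.7933
M4 S510
G1 X195.2787 Y101.7933 F2513
G1 X195.2787 Y24.6877
G1 X108.2289 Y24.6877
G1 X108.2289 Y101.7933
M5
G00 X104.7397 Y182.8330
M4 S510
G1 X156.3713 Y149.5252 F2513
G1 X169.3281 Y89.4640
G1 X136.0203 Y37.8324
G1 X75.9591 Y24.8756
G1 X24.3275 Y58.1834
G1 X11.3707 Y118.2446
G1 X44.6785 Y169.8762
G1 X104.7397 Y182.8330
M5
G00 X0.0000 Y0.0000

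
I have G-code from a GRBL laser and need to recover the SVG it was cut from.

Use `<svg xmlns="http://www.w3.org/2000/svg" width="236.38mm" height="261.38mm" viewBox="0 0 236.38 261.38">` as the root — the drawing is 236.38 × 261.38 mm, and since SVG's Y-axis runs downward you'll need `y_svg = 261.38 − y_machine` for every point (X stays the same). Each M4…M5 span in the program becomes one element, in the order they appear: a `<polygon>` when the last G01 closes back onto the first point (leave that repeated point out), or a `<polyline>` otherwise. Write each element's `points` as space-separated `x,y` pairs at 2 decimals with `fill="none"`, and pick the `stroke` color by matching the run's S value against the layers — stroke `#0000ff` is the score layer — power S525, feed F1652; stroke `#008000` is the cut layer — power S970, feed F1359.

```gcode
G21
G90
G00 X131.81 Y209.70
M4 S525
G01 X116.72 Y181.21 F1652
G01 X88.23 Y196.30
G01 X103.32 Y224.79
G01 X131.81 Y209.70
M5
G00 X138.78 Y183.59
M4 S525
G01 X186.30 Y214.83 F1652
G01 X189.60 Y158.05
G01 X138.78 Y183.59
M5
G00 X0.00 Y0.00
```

Machine Y-up, SVG Y-down with viewBox height 261.38, so y_svg = 261.38 − y_machine; X carries over. Every run uses S525, so all elements get stroke `#0000ff` (score).

Run 1: The run returns to its start, so emit a `<polygon>` with points (Y-flipped): 131.81,51.68 116.72,80.17 88.23,65.08 103.32,36.59.

Run 2: The run returns to its start, so emit a `<polygon>` with points (Y-flipped): 138.78,77.79 186.30,46.55 189.60,103.33.

<svg xmlns="http://www.w3.org/2000/svg" width="236.38mm" height="261.38mm" viewBox="0 0 236.38 261.38">
  <polygon points="131.81,51.68 116.72,80.17 88.23,65.08 103.32,36.59" fill="none" stroke="#0000ff"/>
  <polygon points="138.78,77.79 186.30,46.55 189.60,103.33" fill="none" stroke="#0000ff"/>
</svg>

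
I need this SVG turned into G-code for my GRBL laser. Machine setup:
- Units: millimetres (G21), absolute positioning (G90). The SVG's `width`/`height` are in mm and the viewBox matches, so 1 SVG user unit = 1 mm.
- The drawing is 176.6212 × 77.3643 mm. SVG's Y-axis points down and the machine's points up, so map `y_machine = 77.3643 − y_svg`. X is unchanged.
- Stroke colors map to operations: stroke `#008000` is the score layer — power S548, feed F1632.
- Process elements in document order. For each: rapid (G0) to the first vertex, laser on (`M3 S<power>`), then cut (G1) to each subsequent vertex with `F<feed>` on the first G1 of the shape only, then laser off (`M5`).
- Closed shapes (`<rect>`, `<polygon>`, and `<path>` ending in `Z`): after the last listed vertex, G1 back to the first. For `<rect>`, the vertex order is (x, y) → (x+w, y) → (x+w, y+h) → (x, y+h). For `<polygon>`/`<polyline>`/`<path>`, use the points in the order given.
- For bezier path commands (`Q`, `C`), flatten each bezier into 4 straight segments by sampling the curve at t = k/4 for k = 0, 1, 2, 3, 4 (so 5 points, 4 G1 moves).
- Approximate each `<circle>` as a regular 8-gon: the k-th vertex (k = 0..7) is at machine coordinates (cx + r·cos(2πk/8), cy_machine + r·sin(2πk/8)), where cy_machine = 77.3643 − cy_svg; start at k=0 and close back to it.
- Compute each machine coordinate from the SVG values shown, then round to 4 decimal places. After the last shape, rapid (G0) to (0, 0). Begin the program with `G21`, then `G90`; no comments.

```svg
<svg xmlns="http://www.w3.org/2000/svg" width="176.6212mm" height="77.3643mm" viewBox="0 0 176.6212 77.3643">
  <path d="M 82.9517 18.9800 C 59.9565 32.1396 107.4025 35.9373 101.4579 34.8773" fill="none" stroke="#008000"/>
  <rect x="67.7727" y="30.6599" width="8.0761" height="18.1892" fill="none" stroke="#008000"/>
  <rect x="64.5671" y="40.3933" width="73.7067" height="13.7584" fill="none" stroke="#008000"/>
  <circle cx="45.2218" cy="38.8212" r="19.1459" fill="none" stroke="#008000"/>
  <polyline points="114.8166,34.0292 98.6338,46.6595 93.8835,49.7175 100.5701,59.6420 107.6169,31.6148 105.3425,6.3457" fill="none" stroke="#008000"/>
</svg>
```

G21
G90
G0 X82.9517 Y58.3843
M3 S548
G1 X76.9782 Y50.1996 F1632
G1 X85.8108 Y45.1033
G1 X97.8405 Y42.6732
G1 X101.4579 Y42.4870
M5
G0 X67.7727 Y46.7044
M3 S548
G1 X75.8488 Y46.7044 F1632
G1 X75.8488 Y28.5152
G1 X67.7727 Y28.5152
G1 X67.7727 Y46.7044
M5
G0 X64.5671 Y36.9710
M3 S548
G1 X138.2738 Y36.9710 F1632
G1 X138.2738 Y23.2126
G1 X64.5671 Y23.2126
G1 X64.5671 Y36.9710
M5
G0 X64.3677 Y38.5431
M3 S548
G1 X58.7600 Y52.0813 F1632
G1 X45.2218 Y57.6890
G1 X31.6836 Y52.0813
G1 X26.0759 Y38.5431
G1 X31.6836 Y25.0049
G1 X45.2218 Y19.3972
G1 X58.7600 Y25.0049
G1 X64.3677 Y38.5431
M5
G0 X114.8166 Y43.3351
M3 S548
G1 X98.6338 Y30.7048 F1632
G1 X93.8835 Y27.6468
G1 X100.5701 Y17.7223
G1 X107.6169 Y45.7495
G1 X105.3425 Y71.0186
M5
G0 X0.0000 Y0.0000

Since the viewBox matches the mm dimensions, user units are millimetres directly. The only transform is the Y-flip y_m = 77.3643 − y_svg.

Shape 1 is a cubic bezier drawn with `<path>`. Its stroke #008000 means score at S548, F1632. After flipping Y the toolpath is (82.9517,58.3843) → (76.9782,50.1996) → (85.8108,45.1033) → (97.8405,42.6732) → (101.4579,42.4870).

Shape 2 is a rectangle drawn with `<rect>`. Its stroke #008000 means score at S548, F1632. After flipping Y the toolpath is (67.7727,46.7044) → (75.8488,46.7044) → (75.8488,28.5152) → (67.7727,28.5152) → (67.7727,46.7044), returning to the start.

Shape 3 is a rectangle drawn with `<rect>`. Its stroke #008000 means score at S548, F1632. After flipping Y the toolpath is (64.5671,36.9710) → (138.2738,36.9710) → (138.2738,23.2126) → (64.5671,23.2126) → (64.5671,36.9710), returning to the start.

Shape 4 is a circle drawn with `<circle>`. Its stroke #008000 means score at S548, F1632. After flipping Y the toolpath is (64.3677,38.5431) → (58.7600,52.0813) → (45.2218,57.6890) → (31.6836,52.0813) → (26.0759,38.5431) → (31.6836,25.0049) → (45.2218,19.3972) → (58.7600,25.0049) → (64.3677,38.5431), returning to the start.

Shape 5 is a open polyline drawn with `<polyline>`. Its stroke #008000 means score at S548, F1632. After flipping Y the toolpath is (114.8166,43.3351) → (98.6338,30.7048) → (93.8835,27.6468) → (100.5701,17.7223) → (107.6169,45.7495) → (105.3425,71.0186).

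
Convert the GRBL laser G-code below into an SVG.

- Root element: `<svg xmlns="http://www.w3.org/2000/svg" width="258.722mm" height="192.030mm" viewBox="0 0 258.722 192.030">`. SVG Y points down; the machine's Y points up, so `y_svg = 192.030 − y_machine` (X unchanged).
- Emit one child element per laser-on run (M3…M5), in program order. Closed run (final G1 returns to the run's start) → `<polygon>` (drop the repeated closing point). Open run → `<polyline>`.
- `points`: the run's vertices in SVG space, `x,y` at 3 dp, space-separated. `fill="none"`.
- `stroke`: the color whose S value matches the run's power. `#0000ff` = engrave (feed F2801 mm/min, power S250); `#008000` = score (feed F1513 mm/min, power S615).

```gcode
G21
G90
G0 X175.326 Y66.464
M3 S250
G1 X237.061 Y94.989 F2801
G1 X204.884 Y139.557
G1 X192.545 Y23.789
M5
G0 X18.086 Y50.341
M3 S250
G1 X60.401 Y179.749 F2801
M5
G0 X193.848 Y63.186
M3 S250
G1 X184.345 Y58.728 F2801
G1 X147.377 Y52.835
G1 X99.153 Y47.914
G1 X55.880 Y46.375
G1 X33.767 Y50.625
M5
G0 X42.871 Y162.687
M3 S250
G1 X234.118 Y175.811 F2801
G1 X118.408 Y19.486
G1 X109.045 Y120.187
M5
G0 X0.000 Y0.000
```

<svg xmlns="http://www.w3.org/2000/svg" width="258.722mm" height="192.030mm" viewBox="0 0 258.722 192.030">
  <polyline points="175.326,125.566 237.061,97.041 204.884,52.473 192.545,168.241" fill="none" stroke="#0000ff"/>
  <polyline points="18.086,141.689 60.401,12.281" fill="none" stroke="#0000ff"/>
  <polyline points="193.848,128.844 184.345,133.302 147.377,139.195 99.153,144.116 55.880,145.655 33.767,141.405" fill="none" stroke="#0000ff"/>
  <polyline points="42.871,29.343 234.118,16.219 118.408,172.544 109.045,71.843" fill="none" stroke="#0000ff"/>
</svg>

Machine Y-up, SVG Y-down with viewBox height 192.030, so y_svg = 192.030 − y_machine; X carries over. Every run uses S250, so all elements get stroke `#0000ff` (engrave).

Run 1: The run is open, so emit a `<polyline>` with points (Y-flipped): 175.326,125.566 237.061,97.041 204.884,52.473 192.545,168.241.

Run 2: The run is open, so emit a `<polyline>` with points (Y-flipped): 18.086,141.689 60.401,12.281.

Run 3: The run is open, so emit a `<polyline>` with points (Y-flipped): 193.848,128.844 184.345,133.302 147.377,139.195 99.153,144.116 55.880,145.655 33.767,141.405.

Run 4: The run is open, so emit a `<polyline>` with points (Y-flipped): 42.871,29.343 234.118,16.219 118.408,172.544 109.045,71.843.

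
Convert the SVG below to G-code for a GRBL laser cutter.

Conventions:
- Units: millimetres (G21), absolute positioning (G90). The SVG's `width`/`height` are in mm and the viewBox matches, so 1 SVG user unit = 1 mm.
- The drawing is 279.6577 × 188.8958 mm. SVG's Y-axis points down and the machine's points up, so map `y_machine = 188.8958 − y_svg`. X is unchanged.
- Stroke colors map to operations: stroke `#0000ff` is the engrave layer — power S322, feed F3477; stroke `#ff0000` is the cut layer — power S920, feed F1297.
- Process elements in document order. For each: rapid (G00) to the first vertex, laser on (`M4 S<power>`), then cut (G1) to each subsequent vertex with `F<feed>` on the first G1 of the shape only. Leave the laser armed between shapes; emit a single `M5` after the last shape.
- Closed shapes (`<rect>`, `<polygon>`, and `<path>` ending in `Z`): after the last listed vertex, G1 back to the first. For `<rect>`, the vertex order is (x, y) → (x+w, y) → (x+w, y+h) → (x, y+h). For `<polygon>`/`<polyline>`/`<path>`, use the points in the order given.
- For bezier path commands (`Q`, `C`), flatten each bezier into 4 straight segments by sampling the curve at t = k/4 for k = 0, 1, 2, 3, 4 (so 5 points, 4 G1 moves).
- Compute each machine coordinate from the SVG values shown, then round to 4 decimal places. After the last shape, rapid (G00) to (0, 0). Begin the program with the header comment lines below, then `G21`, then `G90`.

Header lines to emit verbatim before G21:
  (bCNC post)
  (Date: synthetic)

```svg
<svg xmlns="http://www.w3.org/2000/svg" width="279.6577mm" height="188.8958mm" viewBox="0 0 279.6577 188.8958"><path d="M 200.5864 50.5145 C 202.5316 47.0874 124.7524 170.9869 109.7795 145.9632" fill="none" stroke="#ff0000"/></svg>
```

(bCNC post)
(Date: synthetic)
G21
G90
G00 X200.5864 Y138.3813
M4 S920
G1 X189.3240 Y121.3943 F1297
G1 X161.5272 Y82.5582
G1 X130.5583 Y47.7715
G1 X109.7795 Y42.9326
M5
G00 X0.0000 Y0.0000

1 u = 1 mm; y_m = 188.8958 − y.

[1] `<path>` cubic bezier, #ff0000→cut S920 F1297: (200.5864,138.3813) → (189.3240,121.3943) → (161.5272,82.5582) → (130.5583,47.7715) → (109.7795,42.9326)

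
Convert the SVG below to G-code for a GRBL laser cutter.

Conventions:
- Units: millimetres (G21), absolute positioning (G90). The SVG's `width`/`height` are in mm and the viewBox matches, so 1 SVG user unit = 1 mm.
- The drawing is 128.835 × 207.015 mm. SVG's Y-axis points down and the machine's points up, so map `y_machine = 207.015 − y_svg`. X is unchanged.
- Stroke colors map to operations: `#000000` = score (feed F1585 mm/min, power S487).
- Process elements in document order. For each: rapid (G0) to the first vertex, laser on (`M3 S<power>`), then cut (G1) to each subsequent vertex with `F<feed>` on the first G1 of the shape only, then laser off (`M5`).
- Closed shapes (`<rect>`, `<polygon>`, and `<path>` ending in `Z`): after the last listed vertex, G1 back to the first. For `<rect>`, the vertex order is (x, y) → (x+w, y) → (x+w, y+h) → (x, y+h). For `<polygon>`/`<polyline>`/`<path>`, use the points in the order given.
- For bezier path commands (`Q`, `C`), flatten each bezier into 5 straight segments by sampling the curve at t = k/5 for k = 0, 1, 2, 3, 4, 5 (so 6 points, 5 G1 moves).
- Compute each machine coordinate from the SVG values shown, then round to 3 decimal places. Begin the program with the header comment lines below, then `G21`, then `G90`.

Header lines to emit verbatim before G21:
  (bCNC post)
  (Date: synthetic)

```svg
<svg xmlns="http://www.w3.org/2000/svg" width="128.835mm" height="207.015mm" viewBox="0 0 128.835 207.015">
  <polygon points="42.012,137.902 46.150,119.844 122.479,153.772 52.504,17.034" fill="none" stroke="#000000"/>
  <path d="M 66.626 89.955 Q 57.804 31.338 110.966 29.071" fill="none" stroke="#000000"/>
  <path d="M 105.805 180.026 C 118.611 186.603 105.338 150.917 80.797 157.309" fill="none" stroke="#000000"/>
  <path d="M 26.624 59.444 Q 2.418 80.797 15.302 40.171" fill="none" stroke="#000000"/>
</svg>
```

(bCNC post)
(Date: synthetic)
G21
G90
G0 X42.012 Y69.113
M3 S487
G1 X46.150 Y87.171 F1585
G1 X122.479 Y53.243
G1 X52.504 Y189.981
G1 X42.012 Y69.113
M5
G0 X66.626 Y117.060
M3 S487
G1 X65.577 Y138.253 F1585
G1 X69.486 Y154.938
G1 X78.354 Y167.114
G1 X92.181 Y174.783
G1 X110.966 Y177.944
M5
G0 X105.805 Y26.989
M3 S487
G1 X110.478 Y27.440 F1585
G1 X109.602 Y33.985
G1 X103.890 Y42.577
G1 X94.051 Y49.167
G1 X80.797 Y49.706
M5
G0 X26.624 Y147.571
M3 S487
G1 X18.425 Y141.509 F1585
G1 X13.194 Y140.405
G1 X10.929 Y144.260
G1 X11.632 Y153.073
G1 X15.302 Y166.844
M5

Since the viewBox matches the mm dimensions, user units are millimetres directly. The only transform is the Y-flip y_m = 207.015 − y_svg.

Shape 1 is a closed polygon drawn with `<polygon>`. Its stroke #000000 means score at S487, F1585. After flipping Y the toolpath is (42.012,69.113) → (46.150,87.171) → (122.479,53.243) → (52.504,189.981) → (42.012,69.113), returning to the start.

Shape 2 is a quadratic bezier drawn with `<path>`. Its stroke #000000 means score at S487, F1585. After flipping Y the toolpath is (66.626,117.060) → (65.577,138.253) → (69.486,154.938) → (78.354,167.114) → (92.181,174.783) → (110.966,177.944).

Shape 3 is a cubic bezier drawn with `<path>`. Its stroke #000000 means score at S487, F1585. After flipping Y the toolpath is (105.805,26.989) → (110.478,27.440) → (109.602,33.985) → (103.890,42.577) → (94.051,49.167) → (80.797,49.706).

Shape 4 is a quadratic bezier drawn with `<path>`. Its stroke #000000 means score at S487, F1585. After flipping Y the toolpath is (26.624,147.571) → (18.425,141.509) → (13.194,140.405) → (10.929,144.260) → (11.632,153.073) → (15.302,166.844).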